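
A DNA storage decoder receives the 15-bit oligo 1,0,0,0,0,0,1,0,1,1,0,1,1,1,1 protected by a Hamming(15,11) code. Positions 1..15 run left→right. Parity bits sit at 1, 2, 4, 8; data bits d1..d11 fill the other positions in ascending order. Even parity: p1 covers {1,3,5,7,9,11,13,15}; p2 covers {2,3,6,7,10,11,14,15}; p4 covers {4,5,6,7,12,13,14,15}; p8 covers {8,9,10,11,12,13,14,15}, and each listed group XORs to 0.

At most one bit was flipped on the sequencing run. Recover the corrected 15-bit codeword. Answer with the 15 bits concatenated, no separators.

100010101101111

s1 (pos 1,3,5,7,9,11,13,15): 1⊕0⊕0⊕1⊕1⊕0⊕1⊕1 = 1
s2 (pos 2,3,6,7,10,11,14,15): 0⊕0⊕0⊕1⊕1⊕0⊕1⊕1 = 0
s4 (pos 4,5,6,7,12,13,14,15): 0⊕0⊕0⊕1⊕1⊕1⊕1⊕1 = 1
s8 (pos 8,9,10,11,12,13,14,15): 0⊕1⊕1⊕0⊕1⊕1⊕1⊕1 = 0
Syndrome s8…s1 = 0101 → error at position 5.
Flip position 5: 100000101101111 → 100010101101111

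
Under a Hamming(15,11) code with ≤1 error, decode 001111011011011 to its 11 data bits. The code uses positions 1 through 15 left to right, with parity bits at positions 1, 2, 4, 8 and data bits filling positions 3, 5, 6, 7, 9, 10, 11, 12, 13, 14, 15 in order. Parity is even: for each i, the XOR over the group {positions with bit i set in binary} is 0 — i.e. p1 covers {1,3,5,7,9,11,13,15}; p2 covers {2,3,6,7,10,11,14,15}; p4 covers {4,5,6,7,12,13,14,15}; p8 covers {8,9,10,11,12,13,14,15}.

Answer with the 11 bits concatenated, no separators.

01101011011

s1 (pos 1,3,5,7,9,11,13,15): 0⊕1⊕1⊕0⊕1⊕1⊕0⊕1 = 1
s2 (pos 2,3,6,7,10,11,14,15): 0⊕1⊕1⊕0⊕0⊕1⊕1⊕1 = 1
s4 (pos 4,5,6,7,12,13,14,15): 1⊕1⊕1⊕0⊕1⊕0⊕1⊕1 = 0
s8 (pos 8,9,10,11,12,13,14,15): 1⊕1⊕0⊕1⊕1⊕0⊕1⊕1 = 0
Syndrome s8…s1 = 0011 → error at position 3.
Flip position 3: 001111011011011 → 000111011011011
Read data bits from positions 3,5,6,7,9,10,11,12,13,14,15: 01101011011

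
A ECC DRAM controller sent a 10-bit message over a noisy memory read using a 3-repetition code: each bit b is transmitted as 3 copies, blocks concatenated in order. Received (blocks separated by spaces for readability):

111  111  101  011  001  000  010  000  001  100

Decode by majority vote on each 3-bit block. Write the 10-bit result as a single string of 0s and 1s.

1111000000

Block 1 (111): 3 ones → 1
Block 2 (111): 3 ones → 1
Block 3 (101): 2 ones → 1
Block 4 (011): 2 ones → 1
Block 5 (001): 1 one → 0
Block 6 (000): 0 ones → 0
Block 7 (010): 1 one → 0
Block 8 (000): 0 ones → 0
Block 9 (001): 1 one → 0
Block 10 (100): 1 one → 0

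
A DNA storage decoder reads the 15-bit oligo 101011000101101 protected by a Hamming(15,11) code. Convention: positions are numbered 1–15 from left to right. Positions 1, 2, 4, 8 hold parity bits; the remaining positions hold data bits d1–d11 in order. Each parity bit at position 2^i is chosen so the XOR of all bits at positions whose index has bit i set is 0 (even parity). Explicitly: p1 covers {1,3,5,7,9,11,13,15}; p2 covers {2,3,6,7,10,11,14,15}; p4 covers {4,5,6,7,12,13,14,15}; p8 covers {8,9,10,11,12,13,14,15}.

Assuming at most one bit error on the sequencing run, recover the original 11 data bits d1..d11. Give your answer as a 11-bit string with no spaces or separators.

10100101101

s1 (pos 1,3,5,7,9,11,13,15): 1⊕1⊕1⊕0⊕0⊕0⊕1⊕1 = 1
s2 (pos 2,3,6,7,10,11,14,15): 0⊕1⊕1⊕0⊕1⊕0⊕0⊕1 = 0
s4 (pos 4,5,6,7,12,13,14,15): 0⊕1⊕1⊕0⊕1⊕1⊕0⊕1 = 1
s8 (pos 8,9,10,11,12,13,14,15): 0⊕0⊕1⊕0⊕1⊕1⊕0⊕1 = 0
Syndrome s8…s1 = 0101 → error at position 5.
Flip position 5: 101011000101101 → 101001000101101
Read data bits from positions 3,5,6,7,9,10,11,12,13,14,15: 10100101101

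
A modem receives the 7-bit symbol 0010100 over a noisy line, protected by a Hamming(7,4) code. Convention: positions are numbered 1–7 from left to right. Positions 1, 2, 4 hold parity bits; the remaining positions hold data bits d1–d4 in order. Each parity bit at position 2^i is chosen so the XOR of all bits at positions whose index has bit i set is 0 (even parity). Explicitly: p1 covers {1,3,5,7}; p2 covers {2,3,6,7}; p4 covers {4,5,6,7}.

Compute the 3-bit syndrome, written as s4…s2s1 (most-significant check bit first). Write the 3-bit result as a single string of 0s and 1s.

s1 (pos 1,3,5,7): 0⊕1⊕1⊕0 = 0
s2 (pos 2,3,6,7): 0⊕1⊕0⊕0 = 1
s4 (pos 4,5,6,7): 0⊕1⊕0⊕0 = 1
Syndrome s4…s1 = 110 → error at position 6.

110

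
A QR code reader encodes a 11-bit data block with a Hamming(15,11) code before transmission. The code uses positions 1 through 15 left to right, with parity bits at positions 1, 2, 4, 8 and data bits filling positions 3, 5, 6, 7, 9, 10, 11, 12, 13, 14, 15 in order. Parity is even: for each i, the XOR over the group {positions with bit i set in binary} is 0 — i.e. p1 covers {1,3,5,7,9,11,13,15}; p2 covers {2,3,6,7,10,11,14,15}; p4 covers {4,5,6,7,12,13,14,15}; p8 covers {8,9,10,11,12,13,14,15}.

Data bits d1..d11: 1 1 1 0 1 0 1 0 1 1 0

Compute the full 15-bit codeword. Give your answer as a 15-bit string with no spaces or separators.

Place data at non-parity positions: p1 p2 1 p4 1 1 0 p8 1 0 1 0 1 1 0
p1 (pos 1,3,5,7,9,11,13,15): XOR of data positions = 1⊕1⊕0⊕1⊕1⊕1⊕0 = 1
p2 (pos 2,3,6,7,10,11,14,15): XOR of data positions = 1⊕1⊕0⊕0⊕1⊕1⊕0 = 0
p4 (pos 4,5,6,7,12,13,14,15): XOR of data positions = 1⊕1⊕0⊕0⊕1⊕1⊕0 = 0
p8 (pos 8,9,10,11,12,13,14,15): XOR of data positions = 1⊕0⊕1⊕0⊕1⊕1⊕0 = 0
Codeword: 101011001010110

101011001010110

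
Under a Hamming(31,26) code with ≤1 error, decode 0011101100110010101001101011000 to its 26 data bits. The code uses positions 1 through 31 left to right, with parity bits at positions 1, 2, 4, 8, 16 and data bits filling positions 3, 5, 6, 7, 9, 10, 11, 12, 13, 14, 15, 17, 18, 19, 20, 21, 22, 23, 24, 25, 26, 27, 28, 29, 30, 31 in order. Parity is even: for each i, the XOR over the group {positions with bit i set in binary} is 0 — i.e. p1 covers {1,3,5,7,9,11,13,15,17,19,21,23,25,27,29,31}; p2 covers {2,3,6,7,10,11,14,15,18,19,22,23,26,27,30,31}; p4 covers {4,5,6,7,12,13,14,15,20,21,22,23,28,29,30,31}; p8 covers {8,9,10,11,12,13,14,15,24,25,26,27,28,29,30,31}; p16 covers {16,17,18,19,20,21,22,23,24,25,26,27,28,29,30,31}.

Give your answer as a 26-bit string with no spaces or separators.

s1 (pos 1,3,5,7,9,11,13,15,17,19,21,23,25,27,29,31): 0⊕1⊕1⊕1⊕0⊕1⊕0⊕1⊕1⊕1⊕0⊕1⊕1⊕1⊕0⊕0 = 0
s2 (pos 2,3,6,7,10,11,14,15,18,19,22,23,26,27,30,31): 0⊕1⊕0⊕1⊕0⊕1⊕0⊕1⊕0⊕1⊕1⊕1⊕0⊕1⊕0⊕0 = 0
s4 (pos 4,5,6,7,12,13,14,15,20,21,22,23,28,29,30,31): 1⊕1⊕0⊕1⊕1⊕0⊕0⊕1⊕0⊕0⊕1⊕1⊕1⊕0⊕0⊕0 = 0
s8 (pos 8,9,10,11,12,13,14,15,24,25,26,27,28,29,30,31): 1⊕0⊕0⊕1⊕1⊕0⊕0⊕1⊕0⊕1⊕0⊕1⊕1⊕0⊕0⊕0 = 1
s16 (pos 16,17,18,19,20,21,22,23,24,25,26,27,28,29,30,31): 0⊕1⊕0⊕1⊕0⊕0⊕1⊕1⊕0⊕1⊕0⊕1⊕1⊕0⊕0⊕0 = 1
Syndrome s16…s1 = 11000 → error at position 24.
Flip position 24: 0011101100110010101001101011000 → 0011101100110010101001111011000
Read data bits from positions 3,5,6,7,9,10,11,12,13,14,15,17,18,19,20,21,22,23,24,25,26,27,28,29,30,31: 11010011001101001111011000

11010011001101001111011000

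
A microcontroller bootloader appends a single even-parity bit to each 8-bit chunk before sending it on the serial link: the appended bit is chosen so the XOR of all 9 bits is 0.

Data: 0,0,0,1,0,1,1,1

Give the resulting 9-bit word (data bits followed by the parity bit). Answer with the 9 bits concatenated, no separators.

XOR of the 8 data bits: 0⊕0⊕0⊕1⊕0⊕1⊕1⊕1 = 0
Parity bit = 0 (so all 9 bits XOR to 0).

000101110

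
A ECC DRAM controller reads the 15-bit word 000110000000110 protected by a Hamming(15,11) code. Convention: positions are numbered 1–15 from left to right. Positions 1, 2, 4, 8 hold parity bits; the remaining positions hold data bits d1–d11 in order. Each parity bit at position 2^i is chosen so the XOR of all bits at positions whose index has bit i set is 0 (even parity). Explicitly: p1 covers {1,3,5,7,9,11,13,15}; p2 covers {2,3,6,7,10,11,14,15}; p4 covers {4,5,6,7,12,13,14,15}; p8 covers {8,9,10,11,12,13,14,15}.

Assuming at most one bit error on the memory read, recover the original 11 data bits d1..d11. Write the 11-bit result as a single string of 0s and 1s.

s1 (pos 1,3,5,7,9,11,13,15): 0⊕0⊕1⊕0⊕0⊕0⊕1⊕0 = 0
s2 (pos 2,3,6,7,10,11,14,15): 0⊕0⊕0⊕0⊕0⊕0⊕1⊕0 = 1
s4 (pos 4,5,6,7,12,13,14,15): 1⊕1⊕0⊕0⊕0⊕1⊕1⊕0 = 0
s8 (pos 8,9,10,11,12,13,14,15): 0⊕0⊕0⊕0⊕0⊕1⊕1⊕0 = 0
Syndrome s8…s1 = 0010 → error at position 2.
Flip position 2: 000110000000110 → 010110000000110
Read data bits from positions 3,5,6,7,9,10,11,12,13,14,15: 01000000110

01000000110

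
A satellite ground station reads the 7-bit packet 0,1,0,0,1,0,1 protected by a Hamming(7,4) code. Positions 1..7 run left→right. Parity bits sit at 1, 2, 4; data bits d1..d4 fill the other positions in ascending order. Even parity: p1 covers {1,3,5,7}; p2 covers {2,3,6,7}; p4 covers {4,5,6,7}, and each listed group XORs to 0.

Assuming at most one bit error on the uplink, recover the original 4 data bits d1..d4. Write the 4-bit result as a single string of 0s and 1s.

s1 (pos 1,3,5,7): 0⊕0⊕1⊕1 = 0
s2 (pos 2,3,6,7): 1⊕0⊕0⊕1 = 0
s4 (pos 4,5,6,7): 0⊕1⊕0⊕1 = 0
Syndrome s4…s1 = 000 → no error.
Read data bits from positions 3,5,6,7: 0101

0101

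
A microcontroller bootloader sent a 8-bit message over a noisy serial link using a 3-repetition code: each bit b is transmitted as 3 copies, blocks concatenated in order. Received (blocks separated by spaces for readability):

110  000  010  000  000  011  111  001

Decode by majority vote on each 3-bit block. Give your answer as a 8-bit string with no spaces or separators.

10000110

Block 1 (110): 2 ones → 1
Block 2 (000): 0 ones → 0
Block 3 (010): 1 one → 0
Block 4 (000): 0 ones → 0
Block 5 (000): 0 ones → 0
Block 6 (011): 2 ones → 1
Block 7 (111): 3 ones → 1
Block 8 (001): 1 one → 0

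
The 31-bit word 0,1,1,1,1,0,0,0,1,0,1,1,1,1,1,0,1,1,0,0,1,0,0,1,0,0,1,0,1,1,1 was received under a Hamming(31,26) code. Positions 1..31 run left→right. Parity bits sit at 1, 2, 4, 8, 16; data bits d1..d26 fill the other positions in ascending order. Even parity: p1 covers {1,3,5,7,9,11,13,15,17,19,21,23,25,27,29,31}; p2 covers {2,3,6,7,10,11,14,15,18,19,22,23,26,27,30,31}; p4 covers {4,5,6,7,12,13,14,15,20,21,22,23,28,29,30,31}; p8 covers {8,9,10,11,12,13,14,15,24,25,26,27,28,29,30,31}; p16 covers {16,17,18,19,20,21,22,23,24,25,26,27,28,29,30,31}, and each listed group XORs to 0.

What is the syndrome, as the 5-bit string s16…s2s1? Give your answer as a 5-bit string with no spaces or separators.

s1 (pos 1,3,5,7,9,11,13,15,17,19,21,23,25,27,29,31): 0⊕1⊕1⊕0⊕1⊕1⊕1⊕1⊕1⊕0⊕1⊕0⊕0⊕1⊕1⊕1 = 1
s2 (pos 2,3,6,7,10,11,14,15,18,19,22,23,26,27,30,31): 1⊕1⊕0⊕0⊕0⊕1⊕1⊕1⊕1⊕0⊕0⊕0⊕0⊕1⊕1⊕1 = 1
s4 (pos 4,5,6,7,12,13,14,15,20,21,22,23,28,29,30,31): 1⊕1⊕0⊕0⊕1⊕1⊕1⊕1⊕0⊕1⊕0⊕0⊕0⊕1⊕1⊕1 = 0
s8 (pos 8,9,10,11,12,13,14,15,24,25,26,27,28,29,30,31): 0⊕1⊕0⊕1⊕1⊕1⊕1⊕1⊕1⊕0⊕0⊕1⊕0⊕1⊕1⊕1 = 1
s16 (pos 16,17,18,19,20,21,22,23,24,25,26,27,28,29,30,31): 0⊕1⊕1⊕0⊕0⊕1⊕0⊕0⊕1⊕0⊕0⊕1⊕0⊕1⊕1⊕1 = 0
Syndrome s16…s1 = 01011 → error at position 11.

01011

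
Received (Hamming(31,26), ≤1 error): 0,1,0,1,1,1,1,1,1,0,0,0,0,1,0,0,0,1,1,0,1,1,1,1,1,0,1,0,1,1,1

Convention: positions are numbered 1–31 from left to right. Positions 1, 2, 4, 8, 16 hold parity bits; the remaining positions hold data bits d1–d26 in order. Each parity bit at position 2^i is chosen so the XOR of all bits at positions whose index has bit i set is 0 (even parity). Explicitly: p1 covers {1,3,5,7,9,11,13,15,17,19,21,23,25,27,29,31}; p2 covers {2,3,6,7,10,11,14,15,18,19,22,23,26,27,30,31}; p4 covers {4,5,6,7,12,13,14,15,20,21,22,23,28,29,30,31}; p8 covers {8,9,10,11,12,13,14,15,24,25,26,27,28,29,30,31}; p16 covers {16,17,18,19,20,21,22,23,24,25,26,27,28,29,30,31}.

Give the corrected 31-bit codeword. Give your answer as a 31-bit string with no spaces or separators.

0101111110000100011011111010101

s1 (pos 1,3,5,7,9,11,13,15,17,19,21,23,25,27,29,31): 0⊕0⊕1⊕1⊕1⊕0⊕0⊕0⊕0⊕1⊕1⊕1⊕1⊕1⊕1⊕1 = 0
s2 (pos 2,3,6,7,10,11,14,15,18,19,22,23,26,27,30,31): 1⊕0⊕1⊕1⊕0⊕0⊕1⊕0⊕1⊕1⊕1⊕1⊕0⊕1⊕1⊕1 = 1
s4 (pos 4,5,6,7,12,13,14,15,20,21,22,23,28,29,30,31): 1⊕1⊕1⊕1⊕0⊕0⊕1⊕0⊕0⊕1⊕1⊕1⊕0⊕1⊕1⊕1 = 1
s8 (pos 8,9,10,11,12,13,14,15,24,25,26,27,28,29,30,31): 1⊕1⊕0⊕0⊕0⊕0⊕1⊕0⊕1⊕1⊕0⊕1⊕0⊕1⊕1⊕1 = 1
s16 (pos 16,17,18,19,20,21,22,23,24,25,26,27,28,29,30,31): 0⊕0⊕1⊕1⊕0⊕1⊕1⊕1⊕1⊕1⊕0⊕1⊕0⊕1⊕1⊕1 = 1
Syndrome s16…s1 = 11110 → error at position 30.
Flip position 30: 0101111110000100011011111010111 → 0101111110000100011011111010101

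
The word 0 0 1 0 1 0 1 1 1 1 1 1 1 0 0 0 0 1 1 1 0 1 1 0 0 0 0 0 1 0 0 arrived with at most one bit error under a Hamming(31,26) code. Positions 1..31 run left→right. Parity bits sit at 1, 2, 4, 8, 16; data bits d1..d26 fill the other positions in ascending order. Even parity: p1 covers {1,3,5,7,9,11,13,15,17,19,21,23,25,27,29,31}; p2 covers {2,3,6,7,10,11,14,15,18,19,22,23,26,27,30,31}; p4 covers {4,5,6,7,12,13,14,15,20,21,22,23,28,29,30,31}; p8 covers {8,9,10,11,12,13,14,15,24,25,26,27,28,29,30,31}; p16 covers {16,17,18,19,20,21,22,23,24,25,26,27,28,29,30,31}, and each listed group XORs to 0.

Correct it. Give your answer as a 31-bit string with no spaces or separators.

0010101101111000011101100000100

s1 (pos 1,3,5,7,9,11,13,15,17,19,21,23,25,27,29,31): 0⊕1⊕1⊕1⊕1⊕1⊕1⊕0⊕0⊕1⊕0⊕1⊕0⊕0⊕1⊕0 = 1
s2 (pos 2,3,6,7,10,11,14,15,18,19,22,23,26,27,30,31): 0⊕1⊕0⊕1⊕1⊕1⊕0⊕0⊕1⊕1⊕1⊕1⊕0⊕0⊕0⊕0 = 0
s4 (pos 4,5,6,7,12,13,14,15,20,21,22,23,28,29,30,31): 0⊕1⊕0⊕1⊕1⊕1⊕0⊕0⊕1⊕0⊕1⊕1⊕0⊕1⊕0⊕0 = 0
s8 (pos 8,9,10,11,12,13,14,15,24,25,26,27,28,29,30,31): 1⊕1⊕1⊕1⊕1⊕1⊕0⊕0⊕0⊕0⊕0⊕0⊕0⊕1⊕0⊕0 = 1
s16 (pos 16,17,18,19,20,21,22,23,24,25,26,27,28,29,30,31): 0⊕0⊕1⊕1⊕1⊕0⊕1⊕1⊕0⊕0⊕0⊕0⊕0⊕1⊕0⊕0 = 0
Syndrome s16…s1 = 01001 → error at position 9.
Flip position 9: 0010101111111000011101100000100 → 0010101101111000011101100000100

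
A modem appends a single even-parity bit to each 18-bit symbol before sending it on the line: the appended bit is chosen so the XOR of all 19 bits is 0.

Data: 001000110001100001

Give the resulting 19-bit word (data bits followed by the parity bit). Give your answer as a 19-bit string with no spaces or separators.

0010001100011000010

XOR of the 18 data bits: 0⊕0⊕1⊕0⊕0⊕0⊕1⊕1⊕0⊕0⊕0⊕1⊕1⊕0⊕0⊕0⊕0⊕1 = 0
Parity bit = 0 (so all 19 bits XOR to 0).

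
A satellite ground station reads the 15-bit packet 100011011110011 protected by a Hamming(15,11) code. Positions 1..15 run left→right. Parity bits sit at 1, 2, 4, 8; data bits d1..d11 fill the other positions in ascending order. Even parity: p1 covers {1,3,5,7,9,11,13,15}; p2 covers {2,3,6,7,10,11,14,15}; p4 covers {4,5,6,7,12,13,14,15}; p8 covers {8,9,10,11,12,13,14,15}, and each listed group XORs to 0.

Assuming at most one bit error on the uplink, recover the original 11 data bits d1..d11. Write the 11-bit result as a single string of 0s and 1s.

s1 (pos 1,3,5,7,9,11,13,15): 1⊕0⊕1⊕0⊕1⊕1⊕0⊕1 = 1
s2 (pos 2,3,6,7,10,11,14,15): 0⊕0⊕1⊕0⊕1⊕1⊕1⊕1 = 1
s4 (pos 4,5,6,7,12,13,14,15): 0⊕1⊕1⊕0⊕0⊕0⊕1⊕1 = 0
s8 (pos 8,9,10,11,12,13,14,15): 1⊕1⊕1⊕1⊕0⊕0⊕1⊕1 = 0
Syndrome s8…s1 = 0011 → error at position 3.
Flip position 3: 100011011110011 → 101011011110011
Read data bits from positions 3,5,6,7,9,10,11,12,13,14,15: 11101110011

11101110011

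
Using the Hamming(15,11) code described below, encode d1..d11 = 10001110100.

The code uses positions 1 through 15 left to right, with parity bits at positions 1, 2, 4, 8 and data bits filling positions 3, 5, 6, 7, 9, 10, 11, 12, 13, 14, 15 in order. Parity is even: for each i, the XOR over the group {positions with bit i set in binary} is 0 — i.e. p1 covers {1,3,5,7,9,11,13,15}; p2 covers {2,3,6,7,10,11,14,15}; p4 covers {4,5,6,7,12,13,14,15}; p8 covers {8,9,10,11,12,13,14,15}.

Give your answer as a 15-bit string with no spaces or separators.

Place data at non-parity positions: p1 p2 1 p4 0 0 0 p8 1 1 1 0 1 0 0
p1 (pos 1,3,5,7,9,11,13,15): XOR of data positions = 1⊕0⊕0⊕1⊕1⊕1⊕0 = 0
p2 (pos 2,3,6,7,10,11,14,15): XOR of data positions = 1⊕0⊕0⊕1⊕1⊕0⊕0 = 1
p4 (pos 4,5,6,7,12,13,14,15): XOR of data positions = 0⊕0⊕0⊕0⊕1⊕0⊕0 = 1
p8 (pos 8,9,10,11,12,13,14,15): XOR of data positions = 1⊕1⊕1⊕0⊕1⊕0⊕0 = 0
Codeword: 011100001110100

011100001110100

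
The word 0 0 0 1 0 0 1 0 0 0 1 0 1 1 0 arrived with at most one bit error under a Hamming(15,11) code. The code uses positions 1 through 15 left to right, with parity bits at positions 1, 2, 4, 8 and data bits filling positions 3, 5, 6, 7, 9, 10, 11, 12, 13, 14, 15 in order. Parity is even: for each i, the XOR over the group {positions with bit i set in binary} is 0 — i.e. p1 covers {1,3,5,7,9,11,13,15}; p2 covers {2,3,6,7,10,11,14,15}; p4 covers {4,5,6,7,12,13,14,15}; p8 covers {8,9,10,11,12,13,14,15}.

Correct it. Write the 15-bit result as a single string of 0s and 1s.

s1 (pos 1,3,5,7,9,11,13,15): 0⊕0⊕0⊕1⊕0⊕1⊕1⊕0 = 1
s2 (pos 2,3,6,7,10,11,14,15): 0⊕0⊕0⊕1⊕0⊕1⊕1⊕0 = 1
s4 (pos 4,5,6,7,12,13,14,15): 1⊕0⊕0⊕1⊕0⊕1⊕1⊕0 = 0
s8 (pos 8,9,10,11,12,13,14,15): 0⊕0⊕0⊕1⊕0⊕1⊕1⊕0 = 1
Syndrome s8…s1 = 1011 → error at position 11.
Flip position 11: 000100100010110 → 000100100000110

000100100000110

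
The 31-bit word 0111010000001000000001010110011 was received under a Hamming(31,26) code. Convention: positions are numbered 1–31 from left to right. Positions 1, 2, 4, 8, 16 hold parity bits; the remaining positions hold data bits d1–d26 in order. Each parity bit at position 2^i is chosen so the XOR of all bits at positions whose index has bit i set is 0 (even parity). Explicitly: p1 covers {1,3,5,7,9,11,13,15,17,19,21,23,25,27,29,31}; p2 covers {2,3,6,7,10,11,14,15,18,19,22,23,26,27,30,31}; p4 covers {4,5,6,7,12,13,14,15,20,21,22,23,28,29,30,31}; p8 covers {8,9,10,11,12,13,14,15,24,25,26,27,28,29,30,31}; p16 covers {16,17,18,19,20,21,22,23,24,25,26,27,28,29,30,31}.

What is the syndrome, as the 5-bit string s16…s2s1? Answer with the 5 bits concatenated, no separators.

s1 (pos 1,3,5,7,9,11,13,15,17,19,21,23,25,27,29,31): 0⊕1⊕0⊕0⊕0⊕0⊕1⊕0⊕0⊕0⊕0⊕0⊕0⊕1⊕0⊕1 = 0
s2 (pos 2,3,6,7,10,11,14,15,18,19,22,23,26,27,30,31): 1⊕1⊕1⊕0⊕0⊕0⊕0⊕0⊕0⊕0⊕1⊕0⊕1⊕1⊕1⊕1 = 0
s4 (pos 4,5,6,7,12,13,14,15,20,21,22,23,28,29,30,31): 1⊕0⊕1⊕0⊕0⊕1⊕0⊕0⊕0⊕0⊕1⊕0⊕0⊕0⊕1⊕1 = 0
s8 (pos 8,9,10,11,12,13,14,15,24,25,26,27,28,29,30,31): 0⊕0⊕0⊕0⊕0⊕1⊕0⊕0⊕1⊕0⊕1⊕1⊕0⊕0⊕1⊕1 = 0
s16 (pos 16,17,18,19,20,21,22,23,24,25,26,27,28,29,30,31): 0⊕0⊕0⊕0⊕0⊕0⊕1⊕0⊕1⊕0⊕1⊕1⊕0⊕0⊕1⊕1 = 0
Syndrome s16…s1 = 00000 → no error.

00000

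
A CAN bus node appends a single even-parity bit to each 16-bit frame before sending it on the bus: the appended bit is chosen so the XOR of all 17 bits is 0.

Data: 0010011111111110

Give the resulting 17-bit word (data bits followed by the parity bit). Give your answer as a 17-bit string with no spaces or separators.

00100111111111101

XOR of the 16 data bits: 0⊕0⊕1⊕0⊕0⊕1⊕1⊕1⊕1⊕1⊕1⊕1⊕1⊕1⊕1⊕0 = 1
Parity bit = 1 (so all 17 bits XOR to 0).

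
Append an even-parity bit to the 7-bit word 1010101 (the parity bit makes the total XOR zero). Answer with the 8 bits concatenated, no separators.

10101010

XOR of the 7 data bits: 1⊕0⊕1⊕0⊕1⊕0⊕1 = 0
Parity bit = 0 (so all 8 bits XOR to 0).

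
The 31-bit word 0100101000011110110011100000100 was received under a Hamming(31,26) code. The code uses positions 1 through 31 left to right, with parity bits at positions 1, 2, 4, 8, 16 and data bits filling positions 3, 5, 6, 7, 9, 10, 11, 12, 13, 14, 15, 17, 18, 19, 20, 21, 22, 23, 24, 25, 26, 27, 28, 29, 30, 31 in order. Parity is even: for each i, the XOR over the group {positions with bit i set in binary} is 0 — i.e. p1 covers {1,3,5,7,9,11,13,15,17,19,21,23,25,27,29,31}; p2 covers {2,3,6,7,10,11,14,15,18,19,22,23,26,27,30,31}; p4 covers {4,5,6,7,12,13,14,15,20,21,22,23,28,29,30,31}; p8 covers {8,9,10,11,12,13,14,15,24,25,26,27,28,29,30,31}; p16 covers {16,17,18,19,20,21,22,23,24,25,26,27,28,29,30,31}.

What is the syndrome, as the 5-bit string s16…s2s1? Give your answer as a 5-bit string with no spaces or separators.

01010

s1 (pos 1,3,5,7,9,11,13,15,17,19,21,23,25,27,29,31): 0⊕0⊕1⊕1⊕0⊕0⊕1⊕1⊕1⊕0⊕1⊕1⊕0⊕0⊕1⊕0 = 0
s2 (pos 2,3,6,7,10,11,14,15,18,19,22,23,26,27,30,31): 1⊕0⊕0⊕1⊕0⊕0⊕1⊕1⊕1⊕0⊕1⊕1⊕0⊕0⊕0⊕0 = 1
s4 (pos 4,5,6,7,12,13,14,15,20,21,22,23,28,29,30,31): 0⊕1⊕0⊕1⊕1⊕1⊕1⊕1⊕0⊕1⊕1⊕1⊕0⊕1⊕0⊕0 = 0
s8 (pos 8,9,10,11,12,13,14,15,24,25,26,27,28,29,30,31): 0⊕0⊕0⊕0⊕1⊕1⊕1⊕1⊕0⊕0⊕0⊕0⊕0⊕1⊕0⊕0 = 1
s16 (pos 16,17,18,19,20,21,22,23,24,25,26,27,28,29,30,31): 0⊕1⊕1⊕0⊕0⊕1⊕1⊕1⊕0⊕0⊕0⊕0⊕0⊕1⊕0⊕0 = 0
Syndrome s16…s1 = 01010 → error at position 10.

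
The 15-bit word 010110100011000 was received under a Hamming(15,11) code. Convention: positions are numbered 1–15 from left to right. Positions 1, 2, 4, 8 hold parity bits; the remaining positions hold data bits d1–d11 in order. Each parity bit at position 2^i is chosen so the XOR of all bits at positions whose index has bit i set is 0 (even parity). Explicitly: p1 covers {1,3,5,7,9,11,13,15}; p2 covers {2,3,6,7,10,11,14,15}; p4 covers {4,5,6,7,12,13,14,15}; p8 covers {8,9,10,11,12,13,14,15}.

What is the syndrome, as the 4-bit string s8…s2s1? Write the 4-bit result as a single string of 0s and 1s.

s1 (pos 1,3,5,7,9,11,13,15): 0⊕0⊕1⊕1⊕0⊕1⊕0⊕0 = 1
s2 (pos 2,3,6,7,10,11,14,15): 1⊕0⊕0⊕1⊕0⊕1⊕0⊕0 = 1
s4 (pos 4,5,6,7,12,13,14,15): 1⊕1⊕0⊕1⊕1⊕0⊕0⊕0 = 0
s8 (pos 8,9,10,11,12,13,14,15): 0⊕0⊕0⊕1⊕1⊕0⊕0⊕0 = 0
Syndrome s8…s1 = 0011 → error at position 3.

0011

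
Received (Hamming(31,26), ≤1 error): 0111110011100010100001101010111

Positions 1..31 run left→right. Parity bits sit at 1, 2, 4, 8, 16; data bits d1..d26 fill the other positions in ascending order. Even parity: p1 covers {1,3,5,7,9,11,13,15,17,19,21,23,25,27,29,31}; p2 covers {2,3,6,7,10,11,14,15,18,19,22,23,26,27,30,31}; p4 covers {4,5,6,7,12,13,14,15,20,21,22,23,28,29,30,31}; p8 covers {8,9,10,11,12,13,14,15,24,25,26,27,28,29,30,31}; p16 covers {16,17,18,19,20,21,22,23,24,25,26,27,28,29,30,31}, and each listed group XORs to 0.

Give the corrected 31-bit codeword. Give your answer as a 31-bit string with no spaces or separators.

0111110011100000100001101010111

s1 (pos 1,3,5,7,9,11,13,15,17,19,21,23,25,27,29,31): 0⊕1⊕1⊕0⊕1⊕1⊕0⊕1⊕1⊕0⊕0⊕1⊕1⊕1⊕1⊕1 = 1
s2 (pos 2,3,6,7,10,11,14,15,18,19,22,23,26,27,30,31): 1⊕1⊕1⊕0⊕1⊕1⊕0⊕1⊕0⊕0⊕1⊕1⊕0⊕1⊕1⊕1 = 1
s4 (pos 4,5,6,7,12,13,14,15,20,21,22,23,28,29,30,31): 1⊕1⊕1⊕0⊕0⊕0⊕0⊕1⊕0⊕0⊕1⊕1⊕0⊕1⊕1⊕1 = 1
s8 (pos 8,9,10,11,12,13,14,15,24,25,26,27,28,29,30,31): 0⊕1⊕1⊕1⊕0⊕0⊕0⊕1⊕0⊕1⊕0⊕1⊕0⊕1⊕1⊕1 = 1
s16 (pos 16,17,18,19,20,21,22,23,24,25,26,27,28,29,30,31): 0⊕1⊕0⊕0⊕0⊕0⊕1⊕1⊕0⊕1⊕0⊕1⊕0⊕1⊕1⊕1 = 0
Syndrome s16…s1 = 01111 → error at position 15.
Flip position 15: 0111110011100010100001101010111 → 0111110011100000100001101010111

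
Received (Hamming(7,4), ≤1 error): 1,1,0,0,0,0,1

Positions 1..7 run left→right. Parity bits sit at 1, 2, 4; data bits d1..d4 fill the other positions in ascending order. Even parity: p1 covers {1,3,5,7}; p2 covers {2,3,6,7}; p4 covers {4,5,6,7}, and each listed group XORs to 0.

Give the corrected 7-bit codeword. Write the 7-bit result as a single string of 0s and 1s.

1101001

s1 (pos 1,3,5,7): 1⊕0⊕0⊕1 = 0
s2 (pos 2,3,6,7): 1⊕0⊕0⊕1 = 0
s4 (pos 4,5,6,7): 0⊕0⊕0⊕1 = 1
Syndrome s4…s1 = 100 → error at position 4.
Flip position 4: 1100001 → 1101001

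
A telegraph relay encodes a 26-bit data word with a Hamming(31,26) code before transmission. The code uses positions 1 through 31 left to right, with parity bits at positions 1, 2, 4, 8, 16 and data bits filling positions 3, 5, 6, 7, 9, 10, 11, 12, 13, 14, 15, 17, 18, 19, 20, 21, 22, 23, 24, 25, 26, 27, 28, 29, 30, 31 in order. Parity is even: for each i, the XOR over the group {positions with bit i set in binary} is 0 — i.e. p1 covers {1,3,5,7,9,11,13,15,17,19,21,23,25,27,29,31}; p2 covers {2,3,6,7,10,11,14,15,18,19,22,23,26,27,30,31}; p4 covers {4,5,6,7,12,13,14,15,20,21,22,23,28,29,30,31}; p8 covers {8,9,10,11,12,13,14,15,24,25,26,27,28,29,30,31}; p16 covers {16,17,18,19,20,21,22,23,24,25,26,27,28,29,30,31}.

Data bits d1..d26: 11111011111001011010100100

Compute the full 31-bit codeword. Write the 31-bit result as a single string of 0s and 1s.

0110111110111110001011010100100

Place data at non-parity positions: p1 p2 1 p4 1 1 1 p8 1 0 1 1 1 1 1 p16 0 0 1 0 1 1 0 1 0 1 0 0 1 0 0
p1 (pos 1,3,5,7,9,11,13,15,17,19,21,23,25,27,29,31): XOR of data positions = 1⊕1⊕1⊕1⊕1⊕1⊕1⊕0⊕1⊕1⊕0⊕0⊕0⊕1⊕0 = 0
p2 (pos 2,3,6,7,10,11,14,15,18,19,22,23,26,27,30,31): XOR of data positions = 1⊕1⊕1⊕0⊕1⊕1⊕1⊕0⊕1⊕1⊕0⊕1⊕0⊕0⊕0 = 1
p4 (pos 4,5,6,7,12,13,14,15,20,21,22,23,28,29,30,31): XOR of data positions = 1⊕1⊕1⊕1⊕1⊕1⊕1⊕0⊕1⊕1⊕0⊕0⊕1⊕0⊕0 = 0
p8 (pos 8,9,10,11,12,13,14,15,24,25,26,27,28,29,30,31): XOR of data positions = 1⊕0⊕1⊕1⊕1⊕1⊕1⊕1⊕0⊕1⊕0⊕0⊕1⊕0⊕0 = 1
p16 (pos 16,17,18,19,20,21,22,23,24,25,26,27,28,29,30,31): XOR of data positions = 0⊕0⊕1⊕0⊕1⊕1⊕0⊕1⊕0⊕1⊕0⊕0⊕1⊕0⊕0 = 0
Codeword: 0110111110111110001011010100100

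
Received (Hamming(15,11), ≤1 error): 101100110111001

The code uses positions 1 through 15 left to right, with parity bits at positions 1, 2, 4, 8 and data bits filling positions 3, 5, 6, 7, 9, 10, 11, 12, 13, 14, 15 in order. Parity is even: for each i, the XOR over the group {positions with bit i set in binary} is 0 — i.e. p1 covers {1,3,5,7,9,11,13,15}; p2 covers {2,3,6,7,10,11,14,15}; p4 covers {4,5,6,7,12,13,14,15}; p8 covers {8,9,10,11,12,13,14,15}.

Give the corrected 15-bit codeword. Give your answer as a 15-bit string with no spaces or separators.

s1 (pos 1,3,5,7,9,11,13,15): 1⊕1⊕0⊕1⊕0⊕1⊕0⊕1 = 1
s2 (pos 2,3,6,7,10,11,14,15): 0⊕1⊕0⊕1⊕1⊕1⊕0⊕1 = 1
s4 (pos 4,5,6,7,12,13,14,15): 1⊕0⊕0⊕1⊕1⊕0⊕0⊕1 = 0
s8 (pos 8,9,10,11,12,13,14,15): 1⊕0⊕1⊕1⊕1⊕0⊕0⊕1 = 1
Syndrome s8…s1 = 1011 → error at position 11.
Flip position 11: 101100110111001 → 101100110101001

101100110101001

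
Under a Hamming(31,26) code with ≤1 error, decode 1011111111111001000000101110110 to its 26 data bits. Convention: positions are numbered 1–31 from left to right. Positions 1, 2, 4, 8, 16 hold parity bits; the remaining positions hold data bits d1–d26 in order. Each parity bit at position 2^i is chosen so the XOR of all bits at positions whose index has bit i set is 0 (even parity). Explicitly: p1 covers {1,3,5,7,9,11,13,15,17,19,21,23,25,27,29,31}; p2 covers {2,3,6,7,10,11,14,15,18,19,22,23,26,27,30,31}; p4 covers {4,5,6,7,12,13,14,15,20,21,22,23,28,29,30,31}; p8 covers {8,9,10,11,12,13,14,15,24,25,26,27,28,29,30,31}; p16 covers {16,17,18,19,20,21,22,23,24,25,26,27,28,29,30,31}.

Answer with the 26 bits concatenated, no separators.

11111111100000000101110111

s1 (pos 1,3,5,7,9,11,13,15,17,19,21,23,25,27,29,31): 1⊕1⊕1⊕1⊕1⊕1⊕1⊕0⊕0⊕0⊕0⊕1⊕1⊕1⊕1⊕0 = 1
s2 (pos 2,3,6,7,10,11,14,15,18,19,22,23,26,27,30,31): 0⊕1⊕1⊕1⊕1⊕1⊕0⊕0⊕0⊕0⊕0⊕1⊕1⊕1⊕1⊕0 = 1
s4 (pos 4,5,6,7,12,13,14,15,20,21,22,23,28,29,30,31): 1⊕1⊕1⊕1⊕1⊕1⊕0⊕0⊕0⊕0⊕0⊕1⊕0⊕1⊕1⊕0 = 1
s8 (pos 8,9,10,11,12,13,14,15,24,25,26,27,28,29,30,31): 1⊕1⊕1⊕1⊕1⊕1⊕0⊕0⊕0⊕1⊕1⊕1⊕0⊕1⊕1⊕0 = 1
s16 (pos 16,17,18,19,20,21,22,23,24,25,26,27,28,29,30,31): 1⊕0⊕0⊕0⊕0⊕0⊕0⊕1⊕0⊕1⊕1⊕1⊕0⊕1⊕1⊕0 = 1
Syndrome s16…s1 = 11111 → error at position 31.
Flip position 31: 1011111111111001000000101110110 → 1011111111111001000000101110111
Read data bits from positions 3,5,6,7,9,10,11,12,13,14,15,17,18,19,20,21,22,23,24,25,26,27,28,29,30,31: 11111111100000000101110111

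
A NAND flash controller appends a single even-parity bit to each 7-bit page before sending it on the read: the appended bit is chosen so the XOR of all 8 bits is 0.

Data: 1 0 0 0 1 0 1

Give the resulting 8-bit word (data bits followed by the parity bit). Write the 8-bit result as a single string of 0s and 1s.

XOR of the 7 data bits: 1⊕0⊕0⊕0⊕1⊕0⊕1 = 1
Parity bit = 1 (so all 8 bits XOR to 0).

10001011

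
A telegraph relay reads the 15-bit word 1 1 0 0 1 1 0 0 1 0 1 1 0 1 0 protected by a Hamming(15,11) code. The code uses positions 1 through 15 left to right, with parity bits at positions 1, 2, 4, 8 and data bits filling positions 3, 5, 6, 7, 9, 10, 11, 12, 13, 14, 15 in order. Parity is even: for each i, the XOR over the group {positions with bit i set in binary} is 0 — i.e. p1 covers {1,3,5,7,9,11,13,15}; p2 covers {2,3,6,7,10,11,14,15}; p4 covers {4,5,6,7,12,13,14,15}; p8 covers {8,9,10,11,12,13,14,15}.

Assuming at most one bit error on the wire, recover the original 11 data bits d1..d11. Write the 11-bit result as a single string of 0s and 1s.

01101011010

s1 (pos 1,3,5,7,9,11,13,15): 1⊕0⊕1⊕0⊕1⊕1⊕0⊕0 = 0
s2 (pos 2,3,6,7,10,11,14,15): 1⊕0⊕1⊕0⊕0⊕1⊕1⊕0 = 0
s4 (pos 4,5,6,7,12,13,14,15): 0⊕1⊕1⊕0⊕1⊕0⊕1⊕0 = 0
s8 (pos 8,9,10,11,12,13,14,15): 0⊕1⊕0⊕1⊕1⊕0⊕1⊕0 = 0
Syndrome s8…s1 = 0000 → no error.
Read data bits from positions 3,5,6,7,9,10,11,12,13,14,15: 01101011010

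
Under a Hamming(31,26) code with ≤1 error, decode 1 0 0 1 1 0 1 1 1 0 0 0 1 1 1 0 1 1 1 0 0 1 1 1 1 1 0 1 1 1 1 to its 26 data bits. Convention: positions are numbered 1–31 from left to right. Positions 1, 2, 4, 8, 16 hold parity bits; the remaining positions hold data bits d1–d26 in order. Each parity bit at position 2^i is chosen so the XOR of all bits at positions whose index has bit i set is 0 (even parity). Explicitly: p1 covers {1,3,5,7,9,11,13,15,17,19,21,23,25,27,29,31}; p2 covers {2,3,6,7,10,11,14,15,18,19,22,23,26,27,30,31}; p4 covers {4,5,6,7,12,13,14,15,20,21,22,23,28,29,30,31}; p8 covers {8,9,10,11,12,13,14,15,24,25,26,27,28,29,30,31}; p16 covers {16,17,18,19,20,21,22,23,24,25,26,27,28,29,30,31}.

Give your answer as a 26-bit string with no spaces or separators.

s1 (pos 1,3,5,7,9,11,13,15,17,19,21,23,25,27,29,31): 1⊕0⊕1⊕1⊕1⊕0⊕1⊕1⊕1⊕1⊕0⊕1⊕1⊕0⊕1⊕1 = 0
s2 (pos 2,3,6,7,10,11,14,15,18,19,22,23,26,27,30,31): 0⊕0⊕0⊕1⊕0⊕0⊕1⊕1⊕1⊕1⊕1⊕1⊕1⊕0⊕1⊕1 = 0
s4 (pos 4,5,6,7,12,13,14,15,20,21,22,23,28,29,30,31): 1⊕1⊕0⊕1⊕0⊕1⊕1⊕1⊕0⊕0⊕1⊕1⊕1⊕1⊕1⊕1 = 0
s8 (pos 8,9,10,11,12,13,14,15,24,25,26,27,28,29,30,31): 1⊕1⊕0⊕0⊕0⊕1⊕1⊕1⊕1⊕1⊕1⊕0⊕1⊕1⊕1⊕1 = 0
s16 (pos 16,17,18,19,20,21,22,23,24,25,26,27,28,29,30,31): 0⊕1⊕1⊕1⊕0⊕0⊕1⊕1⊕1⊕1⊕1⊕0⊕1⊕1⊕1⊕1 = 0
Syndrome s16…s1 = 00000 → no error.
Read data bits from positions 3,5,6,7,9,10,11,12,13,14,15,17,18,19,20,21,22,23,24,25,26,27,28,29,30,31: 01011000111111001111101111

01011000111111001111101111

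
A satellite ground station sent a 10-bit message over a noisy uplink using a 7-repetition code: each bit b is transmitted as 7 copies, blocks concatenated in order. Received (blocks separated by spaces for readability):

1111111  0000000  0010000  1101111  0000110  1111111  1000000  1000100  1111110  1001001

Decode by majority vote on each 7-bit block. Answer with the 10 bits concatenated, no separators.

Block 1 (1111111): 7 ones → 1
Block 2 (0000000): 0 ones → 0
Block 3 (0010000): 1 one → 0
Block 4 (1101111): 6 ones → 1
Block 5 (0000110): 2 ones → 0
Block 6 (1111111): 7 ones → 1
Block 7 (1000000): 1 one → 0
Block 8 (1000100): 2 ones → 0
Block 9 (1111110): 6 ones → 1
Block 10 (1001001): 3 ones → 0

1001010010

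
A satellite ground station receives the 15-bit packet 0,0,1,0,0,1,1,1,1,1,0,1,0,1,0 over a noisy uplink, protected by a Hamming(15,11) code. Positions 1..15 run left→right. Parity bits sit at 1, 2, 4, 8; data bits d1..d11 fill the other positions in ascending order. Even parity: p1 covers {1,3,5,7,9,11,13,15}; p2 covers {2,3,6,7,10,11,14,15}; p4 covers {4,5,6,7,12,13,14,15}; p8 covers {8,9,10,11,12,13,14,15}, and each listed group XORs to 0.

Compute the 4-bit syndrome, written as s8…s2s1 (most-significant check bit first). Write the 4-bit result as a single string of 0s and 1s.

s1 (pos 1,3,5,7,9,11,13,15): 0⊕1⊕0⊕1⊕1⊕0⊕0⊕0 = 1
s2 (pos 2,3,6,7,10,11,14,15): 0⊕1⊕1⊕1⊕1⊕0⊕1⊕0 = 1
s4 (pos 4,5,6,7,12,13,14,15): 0⊕0⊕1⊕1⊕1⊕0⊕1⊕0 = 0
s8 (pos 8,9,10,11,12,13,14,15): 1⊕1⊕1⊕0⊕1⊕0⊕1⊕0 = 1
Syndrome s8…s1 = 1011 → error at position 11.

1011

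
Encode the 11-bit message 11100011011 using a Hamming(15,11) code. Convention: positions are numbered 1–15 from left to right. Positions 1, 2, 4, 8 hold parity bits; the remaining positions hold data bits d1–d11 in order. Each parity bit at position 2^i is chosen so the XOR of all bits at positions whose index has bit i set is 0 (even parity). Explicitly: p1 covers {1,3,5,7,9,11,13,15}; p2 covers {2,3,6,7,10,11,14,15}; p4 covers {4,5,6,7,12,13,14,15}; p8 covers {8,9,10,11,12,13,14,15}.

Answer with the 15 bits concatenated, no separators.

011111000011011

Place data at non-parity positions: p1 p2 1 p4 1 1 0 p8 0 0 1 1 0 1 1
p1 (pos 1,3,5,7,9,11,13,15): XOR of data positions = 1⊕1⊕0⊕0⊕1⊕0⊕1 = 0
p2 (pos 2,3,6,7,10,11,14,15): XOR of data positions = 1⊕1⊕0⊕0⊕1⊕1⊕1 = 1
p4 (pos 4,5,6,7,12,13,14,15): XOR of data positions = 1⊕1⊕0⊕1⊕0⊕1⊕1 = 1
p8 (pos 8,9,10,11,12,13,14,15): XOR of data positions = 0⊕0⊕1⊕1⊕0⊕1⊕1 = 0
Codeword: 011111000011011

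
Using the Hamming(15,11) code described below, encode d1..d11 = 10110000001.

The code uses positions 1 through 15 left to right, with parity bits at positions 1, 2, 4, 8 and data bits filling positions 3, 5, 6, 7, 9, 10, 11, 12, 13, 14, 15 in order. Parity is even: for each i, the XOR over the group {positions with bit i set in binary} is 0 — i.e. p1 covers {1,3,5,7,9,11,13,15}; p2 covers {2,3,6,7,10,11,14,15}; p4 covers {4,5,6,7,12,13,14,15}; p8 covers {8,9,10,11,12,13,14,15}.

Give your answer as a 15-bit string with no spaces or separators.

Place data at non-parity positions: p1 p2 1 p4 0 1 1 p8 0 0 0 0 0 0 1
p1 (pos 1,3,5,7,9,11,13,15): XOR of data positions = 1⊕0⊕1⊕0⊕0⊕0⊕1 = 1
p2 (pos 2,3,6,7,10,11,14,15): XOR of data positions = 1⊕1⊕1⊕0⊕0⊕0⊕1 = 0
p4 (pos 4,5,6,7,12,13,14,15): XOR of data positions = 0⊕1⊕1⊕0⊕0⊕0⊕1 = 1
p8 (pos 8,9,10,11,12,13,14,15): XOR of data positions = 0⊕0⊕0⊕0⊕0⊕0⊕1 = 1
Codeword: 101101110000001

101101110000001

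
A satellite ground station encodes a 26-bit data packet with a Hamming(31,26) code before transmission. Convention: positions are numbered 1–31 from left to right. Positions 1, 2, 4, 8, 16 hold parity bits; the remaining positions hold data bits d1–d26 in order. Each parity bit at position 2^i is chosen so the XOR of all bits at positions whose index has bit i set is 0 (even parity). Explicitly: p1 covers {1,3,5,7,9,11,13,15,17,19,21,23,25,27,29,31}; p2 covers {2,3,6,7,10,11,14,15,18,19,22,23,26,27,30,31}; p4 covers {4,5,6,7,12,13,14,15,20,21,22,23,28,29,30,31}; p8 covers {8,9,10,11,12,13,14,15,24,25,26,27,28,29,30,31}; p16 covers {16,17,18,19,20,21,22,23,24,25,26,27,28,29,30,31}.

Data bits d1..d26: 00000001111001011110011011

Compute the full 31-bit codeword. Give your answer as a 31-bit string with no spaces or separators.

1000000100011111001011110011011

Place data at non-parity positions: p1 p2 0 p4 0 0 0 p8 0 0 0 1 1 1 1 p16 0 0 1 0 1 1 1 1 0 0 1 1 0 1 1
p1 (pos 1,3,5,7,9,11,13,15,17,19,21,23,25,27,29,31): XOR of data positions = 0⊕0⊕0⊕0⊕0⊕1⊕1⊕0⊕1⊕1⊕1⊕0⊕1⊕0⊕1 = 1
p2 (pos 2,3,6,7,10,11,14,15,18,19,22,23,26,27,30,31): XOR of data positions = 0⊕0⊕0⊕0⊕0⊕1⊕1⊕0⊕1⊕1⊕1⊕0⊕1⊕1⊕1 = 0
p4 (pos 4,5,6,7,12,13,14,15,20,21,22,23,28,29,30,31): XOR of data positions = 0⊕0⊕0⊕1⊕1⊕1⊕1⊕0⊕1⊕1⊕1⊕1⊕0⊕1⊕1 = 0
p8 (pos 8,9,10,11,12,13,14,15,24,25,26,27,28,29,30,31): XOR of data positions = 0⊕0⊕0⊕1⊕1⊕1⊕1⊕1⊕0⊕0⊕1⊕1⊕0⊕1⊕1 = 1
p16 (pos 16,17,18,19,20,21,22,23,24,25,26,27,28,29,30,31): XOR of data positions = 0⊕0⊕1⊕0⊕1⊕1⊕1⊕1⊕0⊕0⊕1⊕1⊕0⊕1⊕1 = 1
Codeword: 1000000100011111001011110011011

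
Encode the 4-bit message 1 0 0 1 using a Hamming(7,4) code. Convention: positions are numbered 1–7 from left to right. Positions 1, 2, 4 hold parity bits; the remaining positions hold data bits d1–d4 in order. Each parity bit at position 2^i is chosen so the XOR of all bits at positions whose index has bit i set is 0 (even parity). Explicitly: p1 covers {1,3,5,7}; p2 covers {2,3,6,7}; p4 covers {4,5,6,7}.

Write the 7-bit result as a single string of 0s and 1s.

0011001

Place data at non-parity positions: p1 p2 1 p4 0 0 1
p1 (pos 1,3,5,7): XOR of data positions = 1⊕0⊕1 = 0
p2 (pos 2,3,6,7): XOR of data positions = 1⊕0⊕1 = 0
p4 (pos 4,5,6,7): XOR of data positions = 0⊕0⊕1 = 1
Codeword: 0011001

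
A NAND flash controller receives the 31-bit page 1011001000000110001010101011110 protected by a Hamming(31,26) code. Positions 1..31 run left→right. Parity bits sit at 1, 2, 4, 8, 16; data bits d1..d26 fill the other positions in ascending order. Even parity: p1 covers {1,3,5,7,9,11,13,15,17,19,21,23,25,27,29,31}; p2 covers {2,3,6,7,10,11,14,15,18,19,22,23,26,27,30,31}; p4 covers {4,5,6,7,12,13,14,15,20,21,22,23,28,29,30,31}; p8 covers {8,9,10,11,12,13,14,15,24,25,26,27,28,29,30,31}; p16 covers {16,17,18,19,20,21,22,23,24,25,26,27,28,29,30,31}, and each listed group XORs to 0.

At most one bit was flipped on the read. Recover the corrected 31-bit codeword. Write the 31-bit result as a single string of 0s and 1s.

1011001000010110001010101011110

s1 (pos 1,3,5,7,9,11,13,15,17,19,21,23,25,27,29,31): 1⊕1⊕0⊕1⊕0⊕0⊕0⊕1⊕0⊕1⊕1⊕1⊕1⊕1⊕1⊕0 = 0
s2 (pos 2,3,6,7,10,11,14,15,18,19,22,23,26,27,30,31): 0⊕1⊕0⊕1⊕0⊕0⊕1⊕1⊕0⊕1⊕0⊕1⊕0⊕1⊕1⊕0 = 0
s4 (pos 4,5,6,7,12,13,14,15,20,21,22,23,28,29,30,31): 1⊕0⊕0⊕1⊕0⊕0⊕1⊕1⊕0⊕1⊕0⊕1⊕1⊕1⊕1⊕0 = 1
s8 (pos 8,9,10,11,12,13,14,15,24,25,26,27,28,29,30,31): 0⊕0⊕0⊕0⊕0⊕0⊕1⊕1⊕0⊕1⊕0⊕1⊕1⊕1⊕1⊕0 = 1
s16 (pos 16,17,18,19,20,21,22,23,24,25,26,27,28,29,30,31): 0⊕0⊕0⊕1⊕0⊕1⊕0⊕1⊕0⊕1⊕0⊕1⊕1⊕1⊕1⊕0 = 0
Syndrome s16…s1 = 01100 → error at position 12.
Flip position 12: 1011001000000110001010101011110 → 1011001000010110001010101011110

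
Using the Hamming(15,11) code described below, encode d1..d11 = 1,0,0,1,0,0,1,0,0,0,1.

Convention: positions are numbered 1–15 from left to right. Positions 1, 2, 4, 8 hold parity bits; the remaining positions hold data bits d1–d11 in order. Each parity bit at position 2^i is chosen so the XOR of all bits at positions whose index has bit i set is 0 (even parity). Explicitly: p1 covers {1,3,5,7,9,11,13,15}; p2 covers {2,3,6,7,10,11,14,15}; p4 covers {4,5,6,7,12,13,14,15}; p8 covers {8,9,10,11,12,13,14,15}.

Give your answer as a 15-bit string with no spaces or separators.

Place data at non-parity positions: p1 p2 1 p4 0 0 1 p8 0 0 1 0 0 0 1
p1 (pos 1,3,5,7,9,11,13,15): XOR of data positions = 1⊕0⊕1⊕0⊕1⊕0⊕1 = 0
p2 (pos 2,3,6,7,10,11,14,15): XOR of data positions = 1⊕0⊕1⊕0⊕1⊕0⊕1 = 0
p4 (pos 4,5,6,7,12,13,14,15): XOR of data positions = 0⊕0⊕1⊕0⊕0⊕0⊕1 = 0
p8 (pos 8,9,10,11,12,13,14,15): XOR of data positions = 0⊕0⊕1⊕0⊕0⊕0⊕1 = 0
Codeword: 001000100010001

001000100010001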